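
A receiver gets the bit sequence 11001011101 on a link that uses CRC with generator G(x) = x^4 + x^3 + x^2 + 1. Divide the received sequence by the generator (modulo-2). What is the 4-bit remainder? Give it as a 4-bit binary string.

Modulo-2 division of 11001011101 by 11101:
  pos 0: 11001 XOR 11101 = 00100
  pos 2: 10001 XOR 11101 = 01100
  pos 3: 11001 XOR 11101 = 00100
  pos 5: 10010 XOR 11101 = 01111
  pos 6: 11111 XOR 11101 = 00010
Remainder = 0010 (nonzero — an error is detected).

0010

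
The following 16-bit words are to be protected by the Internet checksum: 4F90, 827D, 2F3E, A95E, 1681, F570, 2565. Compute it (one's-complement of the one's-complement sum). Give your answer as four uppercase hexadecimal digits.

23FE

One's-complement addition (fold any carry out of bit 15 back into bit 0):
  0x4F90 + 0x827D = 0x0D20D
  0xD20D + 0x2F3E = 0x1014B → wrap carry → 0x014C
  0x014C + 0xA95E = 0x0AAAA
  0xAAAA + 0x1681 = 0x0C12B
  0xC12B + 0xF570 = 0x1B69B → wrap carry → 0xB69C
  0xB69C + 0x2565 = 0x0DC01
One's-complement sum = 0xDC01.
Checksum = ~0xDC01 & 0xFFFF = 0x23FE.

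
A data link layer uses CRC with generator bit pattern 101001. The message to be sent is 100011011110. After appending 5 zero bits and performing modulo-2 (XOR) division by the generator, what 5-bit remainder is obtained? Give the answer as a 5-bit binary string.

Append 5 zeros: 10001101111000000. Divide by 101001 (XOR where the leading bit is 1):
  pos 0: 100011 XOR 101001 = 001010
  pos 2: 101001 XOR 101001 = 000000
  pos 8: 111000 XOR 101001 = 010001
  pos 9: 100010 XOR 101001 = 001011
  pos 11: 101100 XOR 101001 = 000101
Remainder (last 5 bits) = 00101. This is the CRC / FCS.

00101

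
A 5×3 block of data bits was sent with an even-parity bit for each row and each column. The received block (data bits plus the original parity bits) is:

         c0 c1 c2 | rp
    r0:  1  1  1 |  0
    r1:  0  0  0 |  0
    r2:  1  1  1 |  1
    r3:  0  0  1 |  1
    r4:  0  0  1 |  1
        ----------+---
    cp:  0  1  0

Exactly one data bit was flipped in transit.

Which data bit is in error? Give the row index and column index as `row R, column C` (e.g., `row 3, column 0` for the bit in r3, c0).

Recompute each row's even parity and compare to rp:
  r0: data parity 1, sent rp 0 → mismatch
  r1: data parity 0, sent rp 0 → ok
  r2: data parity 1, sent rp 1 → ok
  r3: data parity 1, sent rp 1 → ok
  r4: data parity 1, sent rp 1 → ok
Recompute each column's even parity and compare to cp:
  c0: data parity 0, sent cp 0 → ok
  c1: data parity 0, sent cp 1 → mismatch
  c2: data parity 0, sent cp 0 → ok
Exactly one row (r0) and one column (c1) fail → the flipped bit is at their intersection.

row 0, column 1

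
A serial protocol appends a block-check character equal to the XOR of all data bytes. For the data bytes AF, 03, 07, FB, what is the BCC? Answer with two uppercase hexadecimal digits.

50

XOR the bytes together:
  start with 0xAF
  0xAF ⊕ 0x03 = 0xAC
  0xAC ⊕ 0x07 = 0xAB
  0xAB ⊕ 0xFB = 0x50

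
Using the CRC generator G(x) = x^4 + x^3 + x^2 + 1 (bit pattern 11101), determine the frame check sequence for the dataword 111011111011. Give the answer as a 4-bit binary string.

Append 4 zeros: 1110111110110000. Divide by 11101 (XOR where the leading bit is 1):
  pos 0: 11101 XOR 11101 = 00000
  pos 5: 11110 XOR 11101 = 00011
  pos 8: 11110 XOR 11101 = 00011
  pos 11: 11000 XOR 11101 = 00101
Remainder (last 4 bits) = 0101. This is the CRC / FCS.

0101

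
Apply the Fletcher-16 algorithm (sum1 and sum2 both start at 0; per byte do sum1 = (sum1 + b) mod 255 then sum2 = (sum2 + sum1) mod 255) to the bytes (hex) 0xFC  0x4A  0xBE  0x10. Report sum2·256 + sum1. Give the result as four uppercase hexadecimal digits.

6016

Running sums (mod 255):
  after byte 0 (0xFC): sum1=252, sum2=252
  after byte 1 (0x4A): sum1=71, sum2=68
  after byte 2 (0xBE): sum1=6, sum2=74
  after byte 3 (0x10): sum1=22, sum2=96
Checksum = sum2·256 + sum1 = 96·256 + 22 = 24598 = 0x6016.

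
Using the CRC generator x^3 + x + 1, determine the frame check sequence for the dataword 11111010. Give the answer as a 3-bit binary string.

111

Append 3 zeros: 11111010000. Divide by 1011 (XOR where the leading bit is 1):
  pos 0: 1111 XOR 1011 = 0100
  pos 1: 1001 XOR 1011 = 0010
  pos 3: 1001 XOR 1011 = 0010
  pos 5: 1000 XOR 1011 = 0011
  pos 7: 1100 XOR 1011 = 0111
Remainder (last 3 bits) = 111. This is the CRC / FCS.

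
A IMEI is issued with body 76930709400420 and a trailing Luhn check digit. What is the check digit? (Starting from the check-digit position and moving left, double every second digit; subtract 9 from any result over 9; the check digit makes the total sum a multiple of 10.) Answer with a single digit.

7

Partial digits right→left: 0 2 4 0 0 4 9 0 7 0 3 9 6 7
Double every second digit counting from the check-digit position (so the 1st, 3rd, 5th, ... of the partial from the right).
  doubled (with −9 where >9): 0 8 0 9 5 6 3 → sum 31
  kept as-is: 2 0 4 0 0 9 7 → sum 22
Total = 31 + 22 = 53.
Check digit = (10 − (53 mod 10)) mod 10 = 7.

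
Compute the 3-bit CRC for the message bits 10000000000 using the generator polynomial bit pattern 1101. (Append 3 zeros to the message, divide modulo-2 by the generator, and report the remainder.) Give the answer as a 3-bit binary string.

Append 3 zeros: 10000000000000. Divide by 1101 (XOR where the leading bit is 1):
  pos 0: 1000 XOR 1101 = 0101
  pos 1: 1010 XOR 1101 = 0111
  pos 2: 1110 XOR 1101 = 0011
  pos 4: 1100 XOR 1101 = 0001
  pos 7: 1000 XOR 1101 = 0101
  pos 8: 1010 XOR 1101 = 0111
  pos 9: 1110 XOR 1101 = 0011
Remainder (last 3 bits) = 110. This is the CRC / FCS.

110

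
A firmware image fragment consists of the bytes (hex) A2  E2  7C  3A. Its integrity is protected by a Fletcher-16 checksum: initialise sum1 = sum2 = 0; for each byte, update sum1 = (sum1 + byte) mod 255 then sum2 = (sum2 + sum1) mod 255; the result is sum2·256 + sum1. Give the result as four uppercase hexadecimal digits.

Running sums (mod 255):
  after byte 0 (A2): sum1=162, sum2=162
  after byte 1 (E2): sum1=133, sum2=40
  after byte 2 (7C): sum1=2, sum2=42
  after byte 3 (3A): sum1=60, sum2=102
Checksum = sum2·256 + sum1 = 102·256 + 60 = 26172 = 0x663C.

663C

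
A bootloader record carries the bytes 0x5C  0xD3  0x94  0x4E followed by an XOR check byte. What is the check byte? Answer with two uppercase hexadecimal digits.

XOR the bytes together:
  start with 0x5C
  0x5C ⊕ 0xD3 = 0x8F
  0x8F ⊕ 0x94 = 0x1B
  0x1B ⊕ 0x4E = 0x55

55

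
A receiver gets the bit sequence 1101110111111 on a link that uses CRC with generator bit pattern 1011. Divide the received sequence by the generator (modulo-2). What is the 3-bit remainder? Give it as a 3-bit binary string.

011

Modulo-2 division of 1101110111111 by 1011:
  pos 0: 1101 XOR 1011 = 0110
  pos 1: 1101 XOR 1011 = 0110
  pos 2: 1101 XOR 1011 = 0110
  pos 3: 1100 XOR 1011 = 0111
  pos 4: 1111 XOR 1011 = 0100
  pos 5: 1001 XOR 1011 = 0010
  pos 7: 1011 XOR 1011 = 0000
Remainder = 011 (nonzero — an error is detected).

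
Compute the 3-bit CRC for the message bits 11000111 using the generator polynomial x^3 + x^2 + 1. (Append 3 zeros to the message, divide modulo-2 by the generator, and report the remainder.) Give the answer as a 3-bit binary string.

Append 3 zeros: 11000111000. Divide by 1101 (XOR where the leading bit is 1):
  pos 0: 1100 XOR 1101 = 0001
  pos 3: 1011 XOR 1101 = 0110
  pos 4: 1101 XOR 1101 = 0000
Remainder (last 3 bits) = 000. This is the CRC / FCS.

000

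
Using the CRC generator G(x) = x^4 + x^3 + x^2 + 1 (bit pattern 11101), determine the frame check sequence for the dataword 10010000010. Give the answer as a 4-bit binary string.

Append 4 zeros: 100100000100000. Divide by 11101 (XOR where the leading bit is 1):
  pos 0: 10010 XOR 11101 = 01111
  pos 1: 11110 XOR 11101 = 00011
  pos 4: 11000 XOR 11101 = 00101
  pos 6: 10110 XOR 11101 = 01011
  pos 7: 10110 XOR 11101 = 01011
  pos 8: 10110 XOR 11101 = 01011
  pos 9: 10110 XOR 11101 = 01011
  pos 10: 10110 XOR 11101 = 01011
Remainder (last 4 bits) = 1011. This is the CRC / FCS.

1011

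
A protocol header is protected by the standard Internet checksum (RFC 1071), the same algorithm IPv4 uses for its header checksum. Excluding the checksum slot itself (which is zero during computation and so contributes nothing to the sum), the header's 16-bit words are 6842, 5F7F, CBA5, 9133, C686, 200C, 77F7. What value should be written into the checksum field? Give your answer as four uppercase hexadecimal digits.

One's-complement addition (fold any carry out of bit 15 back into bit 0):
  0x6842 + 0x5F7F = 0x0C7C1
  0xC7C1 + 0xCBA5 = 0x19366 → wrap carry → 0x9367
  0x9367 + 0x9133 = 0x1249A → wrap carry → 0x249B
  0x249B + 0xC686 = 0x0EB21
  0xEB21 + 0x200C = 0x10B2D → wrap carry → 0x0B2E
  0x0B2E + 0x77F7 = 0x08325
One's-complement sum = 0x8325.
Checksum = ~0x8325 & 0xFFFF = 0x7CDA.

7CDA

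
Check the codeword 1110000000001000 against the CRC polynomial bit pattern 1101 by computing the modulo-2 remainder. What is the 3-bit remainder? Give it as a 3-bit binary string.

Modulo-2 division of 1110000000001000 by 1101:
  pos 0: 1110 XOR 1101 = 0011
  pos 2: 1100 XOR 1101 = 0001
  pos 5: 1000 XOR 1101 = 0101
  pos 6: 1010 XOR 1101 = 0111
  pos 7: 1110 XOR 1101 = 0011
  pos 9: 1101 XOR 1101 = 0000
Remainder = 000 (zero — the frame passes the CRC check).

000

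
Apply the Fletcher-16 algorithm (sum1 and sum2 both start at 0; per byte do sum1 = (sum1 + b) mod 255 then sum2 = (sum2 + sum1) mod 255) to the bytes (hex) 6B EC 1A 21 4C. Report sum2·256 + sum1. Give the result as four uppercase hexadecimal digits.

A9DF

Running sums (mod 255):
  after byte 0 (6B): sum1=107, sum2=107
  after byte 1 (EC): sum1=88, sum2=195
  after byte 2 (1A): sum1=114, sum2=54
  after byte 3 (21): sum1=147, sum2=201
  after byte 4 (4C): sum1=223, sum2=169
Checksum = sum2·256 + sum1 = 169·256 + 223 = 43487 = 0xA9DF.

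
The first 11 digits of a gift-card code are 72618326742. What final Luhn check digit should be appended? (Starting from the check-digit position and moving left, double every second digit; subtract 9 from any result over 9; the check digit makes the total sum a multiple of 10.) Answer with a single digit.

6

Partial digits right→left: 2 4 7 6 2 3 8 1 6 2 7
Double every second digit counting from the check-digit position (so the 1st, 3rd, 5th, ... of the partial from the right).
  doubled (with −9 where >9): 4 5 4 7 3 5 → sum 28
  kept as-is: 4 6 3 1 2 → sum 16
Total = 28 + 16 = 44.
Check digit = (10 − (44 mod 10)) mod 10 = 6.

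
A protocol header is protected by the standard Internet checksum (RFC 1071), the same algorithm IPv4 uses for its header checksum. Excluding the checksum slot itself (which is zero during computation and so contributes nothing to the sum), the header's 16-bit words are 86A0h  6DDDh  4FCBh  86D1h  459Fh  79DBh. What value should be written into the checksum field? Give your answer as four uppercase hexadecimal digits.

756A

One's-complement addition (fold any carry out of bit 15 back into bit 0):
  0x86A0 + 0x6DDD = 0x0F47D
  0xF47D + 0x4FCB = 0x14448 → wrap carry → 0x4449
  0x4449 + 0x86D1 = 0x0CB1A
  0xCB1A + 0x459F = 0x110B9 → wrap carry → 0x10BA
  0x10BA + 0x79DB = 0x08A95
One's-complement sum = 0x8A95.
Checksum = ~0x8A95 & 0xFFFF = 0x756A.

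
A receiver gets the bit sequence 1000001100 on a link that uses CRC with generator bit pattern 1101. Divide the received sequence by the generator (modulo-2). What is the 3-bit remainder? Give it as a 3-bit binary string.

101

Modulo-2 division of 1000001100 by 1101:
  pos 0: 1000 XOR 1101 = 0101
  pos 1: 1010 XOR 1101 = 0111
  pos 2: 1110 XOR 1101 = 0011
  pos 4: 1111 XOR 1101 = 0010
  pos 6: 1000 XOR 1101 = 0101
Remainder = 101 (nonzero — an error is detected).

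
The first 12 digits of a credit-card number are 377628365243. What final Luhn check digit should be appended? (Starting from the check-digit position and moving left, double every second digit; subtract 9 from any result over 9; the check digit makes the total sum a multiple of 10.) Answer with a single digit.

Partial digits right→left: 3 4 2 5 6 3 8 2 6 7 7 3
Double every second digit counting from the check-digit position (so the 1st, 3rd, 5th, ... of the partial from the right).
  doubled (with −9 where >9): 6 4 3 7 3 5 → sum 28
  kept as-is: 4 5 3 2 7 3 → sum 24
Total = 28 + 24 = 52.
Check digit = (10 − (52 mod 10)) mod 10 = 8.

8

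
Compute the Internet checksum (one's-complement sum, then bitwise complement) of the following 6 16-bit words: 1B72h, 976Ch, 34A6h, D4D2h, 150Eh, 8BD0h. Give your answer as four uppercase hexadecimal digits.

A2C9

One's-complement addition (fold any carry out of bit 15 back into bit 0):
  0x1B72 + 0x976C = 0x0B2DE
  0xB2DE + 0x34A6 = 0x0E784
  0xE784 + 0xD4D2 = 0x1BC56 → wrap carry → 0xBC57
  0xBC57 + 0x150E = 0x0D165
  0xD165 + 0x8BD0 = 0x15D35 → wrap carry → 0x5D36
One's-complement sum = 0x5D36.
Checksum = ~0x5D36 & 0xFFFF = 0xA2C9.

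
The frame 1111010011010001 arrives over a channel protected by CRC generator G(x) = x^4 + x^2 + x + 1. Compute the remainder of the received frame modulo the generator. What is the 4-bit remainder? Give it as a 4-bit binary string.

Modulo-2 division of 1111010011010001 by 10111:
  pos 0: 11110 XOR 10111 = 01001
  pos 1: 10011 XOR 10111 = 00100
  pos 3: 10000 XOR 10111 = 00111
  pos 5: 11111 XOR 10111 = 01000
  pos 6: 10000 XOR 10111 = 00111
  pos 8: 11110 XOR 10111 = 01001
  pos 9: 10010 XOR 10111 = 00101
  pos 11: 10101 XOR 10111 = 00010
Remainder = 0010 (nonzero — an error is detected).

0010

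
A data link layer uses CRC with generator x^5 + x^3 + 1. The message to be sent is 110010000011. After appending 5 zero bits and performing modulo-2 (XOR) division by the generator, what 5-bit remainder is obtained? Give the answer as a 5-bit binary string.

01111

Append 5 zeros: 11001000001100000. Divide by 101001 (XOR where the leading bit is 1):
  pos 0: 110010 XOR 101001 = 011011
  pos 1: 110110 XOR 101001 = 011111
  pos 2: 111110 XOR 101001 = 010111
  pos 3: 101110 XOR 101001 = 000111
  pos 6: 111011 XOR 101001 = 010010
  pos 7: 100100 XOR 101001 = 001101
  pos 9: 110100 XOR 101001 = 011101
  pos 10: 111010 XOR 101001 = 010011
  pos 11: 100110 XOR 101001 = 001111
Remainder (last 5 bits) = 01111. This is the CRC / FCS.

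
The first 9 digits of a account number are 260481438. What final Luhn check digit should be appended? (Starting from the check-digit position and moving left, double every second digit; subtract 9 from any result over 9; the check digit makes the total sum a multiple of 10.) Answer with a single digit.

Partial digits right→left: 8 3 4 1 8 4 0 6 2
Double every second digit counting from the check-digit position (so the 1st, 3rd, 5th, ... of the partial from the right).
  doubled (with −9 where >9): 7 8 7 0 4 → sum 26
  kept as-is: 3 1 4 6 → sum 14
Total = 26 + 14 = 40.
Check digit = (10 − (40 mod 10)) mod 10 = 0.

0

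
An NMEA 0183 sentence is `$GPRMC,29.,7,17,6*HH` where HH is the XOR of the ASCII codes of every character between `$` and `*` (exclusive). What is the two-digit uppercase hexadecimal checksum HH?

XOR the ASCII codes of the payload characters:
  'G' = 0x47 → acc = 0x47
  'P' = 0x50 → acc = 0x17
  'R' = 0x52 → acc = 0x45
  'M' = 0x4D → acc = 0x08
  'C' = 0x43 → acc = 0x4B
  ',' = 0x2C → acc = 0x67
  '2' = 0x32 → acc = 0x55
  '9' = 0x39 → acc = 0x6C
  '.' = 0x2E → acc = 0x42
  ',' = 0x2C → acc = 0x6E
  '7' = 0x37 → acc = 0x59
  ',' = 0x2C → acc = 0x75
  '1' = 0x31 → acc = 0x44
  '7' = 0x37 → acc = 0x73
  ',' = 0x2C → acc = 0x5F
  '6' = 0x36 → acc = 0x69
Checksum = 0x69.

69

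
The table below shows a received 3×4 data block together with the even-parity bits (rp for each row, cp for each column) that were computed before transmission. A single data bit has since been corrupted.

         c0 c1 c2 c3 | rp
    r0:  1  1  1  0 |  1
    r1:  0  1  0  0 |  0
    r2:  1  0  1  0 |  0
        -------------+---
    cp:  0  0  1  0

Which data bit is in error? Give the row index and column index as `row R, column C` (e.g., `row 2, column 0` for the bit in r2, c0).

Recompute each row's even parity and compare to rp:
  r0: data parity 1, sent rp 1 → ok
  r1: data parity 1, sent rp 0 → mismatch
  r2: data parity 0, sent rp 0 → ok
Recompute each column's even parity and compare to cp:
  c0: data parity 0, sent cp 0 → ok
  c1: data parity 0, sent cp 0 → ok
  c2: data parity 0, sent cp 1 → mismatch
  c3: data parity 0, sent cp 0 → ok
Exactly one row (r1) and one column (c2) fail → the flipped bit is at their intersection.

row 1, column 2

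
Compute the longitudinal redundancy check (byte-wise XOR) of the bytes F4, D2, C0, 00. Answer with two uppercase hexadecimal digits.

XOR the bytes together:
  start with 0xF4
  0xF4 ⊕ 0xD2 = 0x26
  0x26 ⊕ 0xC0 = 0xE6
  0xE6 ⊕ 0x00 = 0xE6

E6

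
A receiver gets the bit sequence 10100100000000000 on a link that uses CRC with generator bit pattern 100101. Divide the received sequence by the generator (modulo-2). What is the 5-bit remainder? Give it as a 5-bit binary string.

00001

Modulo-2 division of 10100100000000000 by 100101:
  pos 0: 101001 XOR 100101 = 001100
  pos 2: 110000 XOR 100101 = 010101
  pos 3: 101010 XOR 100101 = 001111
  pos 5: 111100 XOR 100101 = 011001
  pos 6: 110010 XOR 100101 = 010111
  pos 7: 101110 XOR 100101 = 001011
  pos 9: 101100 XOR 100101 = 001001
  pos 11: 100100 XOR 100101 = 000001
Remainder = 00001 (nonzero — an error is detected).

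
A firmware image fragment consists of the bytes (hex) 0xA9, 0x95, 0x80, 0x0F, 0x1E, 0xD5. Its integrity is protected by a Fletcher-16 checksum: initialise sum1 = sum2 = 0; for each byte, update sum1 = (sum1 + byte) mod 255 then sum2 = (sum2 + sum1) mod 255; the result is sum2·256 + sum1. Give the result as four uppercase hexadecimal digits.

Running sums (mod 255):
  after byte 0 (0xA9): sum1=169, sum2=169
  after byte 1 (0x95): sum1=63, sum2=232
  after byte 2 (0x80): sum1=191, sum2=168
  after byte 3 (0x0F): sum1=206, sum2=119
  after byte 4 (0x1E): sum1=236, sum2=100
  after byte 5 (0xD5): sum1=194, sum2=39
Checksum = sum2·256 + sum1 = 39·256 + 194 = 10178 = 0x27C2.

27C2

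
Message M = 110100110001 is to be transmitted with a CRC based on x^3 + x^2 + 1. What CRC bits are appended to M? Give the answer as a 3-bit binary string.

110

Append 3 zeros: 110100110001000. Divide by 1101 (XOR where the leading bit is 1):
  pos 0: 1101 XOR 1101 = 0000
  pos 6: 1100 XOR 1101 = 0001
  pos 9: 1010 XOR 1101 = 0111
  pos 10: 1110 XOR 1101 = 0011
Remainder (last 3 bits) = 110. This is the CRC / FCS.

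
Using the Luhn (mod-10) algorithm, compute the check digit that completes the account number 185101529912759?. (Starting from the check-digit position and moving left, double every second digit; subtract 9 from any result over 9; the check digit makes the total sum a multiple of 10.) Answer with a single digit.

3

Partial digits right→left: 9 5 7 2 1 9 9 2 5 1 0 1 5 8 1
Double every second digit counting from the check-digit position (so the 1st, 3rd, 5th, ... of the partial from the right).
  doubled (with −9 where >9): 9 5 2 9 1 0 1 2 → sum 29
  kept as-is: 5 2 9 2 1 1 8 → sum 28
Total = 29 + 28 = 57.
Check digit = (10 − (57 mod 10)) mod 10 = 3.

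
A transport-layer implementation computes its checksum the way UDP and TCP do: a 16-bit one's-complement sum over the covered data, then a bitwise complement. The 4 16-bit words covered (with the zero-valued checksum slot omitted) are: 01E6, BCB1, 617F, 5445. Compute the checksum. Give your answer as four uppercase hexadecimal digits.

8BA3

One's-complement addition (fold any carry out of bit 15 back into bit 0):
  0x01E6 + 0xBCB1 = 0x0BE97
  0xBE97 + 0x617F = 0x12016 → wrap carry → 0x2017
  0x2017 + 0x5445 = 0x0745C
One's-complement sum = 0x745C.
Checksum = ~0x745C & 0xFFFF = 0x8BA3.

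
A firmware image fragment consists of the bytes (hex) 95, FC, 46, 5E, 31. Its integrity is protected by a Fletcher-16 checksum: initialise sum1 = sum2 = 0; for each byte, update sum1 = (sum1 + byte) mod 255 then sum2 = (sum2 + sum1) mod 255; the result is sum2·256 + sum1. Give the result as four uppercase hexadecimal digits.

Running sums (mod 255):
  after byte 0 (95): sum1=149, sum2=149
  after byte 1 (FC): sum1=146, sum2=40
  after byte 2 (46): sum1=216, sum2=1
  after byte 3 (5E): sum1=55, sum2=56
  after byte 4 (31): sum1=104, sum2=160
Checksum = sum2·256 + sum1 = 160·256 + 104 = 41064 = 0xA068.

A068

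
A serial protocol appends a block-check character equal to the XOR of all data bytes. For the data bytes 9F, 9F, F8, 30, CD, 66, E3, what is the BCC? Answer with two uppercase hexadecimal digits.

XOR the bytes together:
  start with 0x9F
  0x9F ⊕ 0x9F = 0x00
  0x00 ⊕ 0xF8 = 0xF8
  0xF8 ⊕ 0x30 = 0xC8
  0xC8 ⊕ 0xCD = 0x05
  0x05 ⊕ 0x66 = 0x63
  0x63 ⊕ 0xE3 = 0x80

80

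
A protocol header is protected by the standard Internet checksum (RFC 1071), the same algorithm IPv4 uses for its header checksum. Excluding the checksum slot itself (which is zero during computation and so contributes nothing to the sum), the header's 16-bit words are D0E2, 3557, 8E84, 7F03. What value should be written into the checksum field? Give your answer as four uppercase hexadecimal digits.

One's-complement addition (fold any carry out of bit 15 back into bit 0):
  0xD0E2 + 0x3557 = 0x10639 → wrap carry → 0x063A
  0x063A + 0x8E84 = 0x094BE
  0x94BE + 0x7F03 = 0x113C1 → wrap carry → 0x13C2
One's-complement sum = 0x13C2.
Checksum = ~0x13C2 & 0xFFFF = 0xEC3D.

EC3D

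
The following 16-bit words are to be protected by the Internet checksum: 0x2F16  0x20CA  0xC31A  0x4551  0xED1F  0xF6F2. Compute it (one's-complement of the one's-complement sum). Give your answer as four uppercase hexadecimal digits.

C3A0

One's-complement addition (fold any carry out of bit 15 back into bit 0):
  0x2F16 + 0x20CA = 0x04FE0
  0x4FE0 + 0xC31A = 0x112FA → wrap carry → 0x12FB
  0x12FB + 0x4551 = 0x0584C
  0x584C + 0xED1F = 0x1456B → wrap carry → 0x456C
  0x456C + 0xF6F2 = 0x13C5E → wrap carry → 0x3C5F
One's-complement sum = 0x3C5F.
Checksum = ~0x3C5F & 0xFFFF = 0xC3A0.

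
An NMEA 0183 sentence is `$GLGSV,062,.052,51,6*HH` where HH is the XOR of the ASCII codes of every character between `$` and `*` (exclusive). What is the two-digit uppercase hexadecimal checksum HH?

56

XOR the ASCII codes of the payload characters:
  'G' = 0x47 → acc = 0x47
  'L' = 0x4C → acc = 0x0B
  'G' = 0x47 → acc = 0x4C
  'S' = 0x53 → acc = 0x1F
  'V' = 0x56 → acc = 0x49
  ',' = 0x2C → acc = 0x65
  '0' = 0x30 → acc = 0x55
  '6' = 0x36 → acc = 0x63
  '2' = 0x32 → acc = 0x51
  ',' = 0x2C → acc = 0x7D
  '.' = 0x2E → acc = 0x53
  '0' = 0x30 → acc = 0x63
  '5' = 0x35 → acc = 0x56
  '2' = 0x32 → acc = 0x64
  ',' = 0x2C → acc = 0x48
  '5' = 0x35 → acc = 0x7D
  '1' = 0x31 → acc = 0x4C
  ',' = 0x2C → acc = 0x60
  '6' = 0x36 → acc = 0x56
Checksum = 0x56.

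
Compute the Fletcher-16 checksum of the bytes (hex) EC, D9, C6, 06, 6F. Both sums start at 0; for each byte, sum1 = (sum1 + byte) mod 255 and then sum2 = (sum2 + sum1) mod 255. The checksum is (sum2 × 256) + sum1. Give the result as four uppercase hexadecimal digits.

D703

Running sums (mod 255):
  after byte 0 (EC): sum1=236, sum2=236
  after byte 1 (D9): sum1=198, sum2=179
  after byte 2 (C6): sum1=141, sum2=65
  after byte 3 (06): sum1=147, sum2=212
  after byte 4 (6F): sum1=3, sum2=215
Checksum = sum2·256 + sum1 = 215·256 + 3 = 55043 = 0xD703.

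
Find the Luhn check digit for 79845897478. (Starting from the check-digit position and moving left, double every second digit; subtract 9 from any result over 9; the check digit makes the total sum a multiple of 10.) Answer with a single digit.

Partial digits right→left: 8 7 4 7 9 8 5 4 8 9 7
Double every second digit counting from the check-digit position (so the 1st, 3rd, 5th, ... of the partial from the right).
  doubled (with −9 where >9): 7 8 9 1 7 5 → sum 37
  kept as-is: 7 7 8 4 9 → sum 35
Total = 37 + 35 = 72.
Check digit = (10 − (72 mod 10)) mod 10 = 8.

8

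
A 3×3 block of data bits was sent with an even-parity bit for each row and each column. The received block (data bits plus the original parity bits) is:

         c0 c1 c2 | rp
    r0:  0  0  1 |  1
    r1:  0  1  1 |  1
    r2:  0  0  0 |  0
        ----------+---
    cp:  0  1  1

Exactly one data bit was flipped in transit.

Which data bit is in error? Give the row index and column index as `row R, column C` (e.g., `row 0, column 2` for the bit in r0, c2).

row 1, column 2

Recompute each row's even parity and compare to rp:
  r0: data parity 1, sent rp 1 → ok
  r1: data parity 0, sent rp 1 → mismatch
  r2: data parity 0, sent rp 0 → ok
Recompute each column's even parity and compare to cp:
  c0: data parity 0, sent cp 0 → ok
  c1: data parity 1, sent cp 1 → ok
  c2: data parity 0, sent cp 1 → mismatch
Exactly one row (r1) and one column (c2) fail → the flipped bit is at their intersection.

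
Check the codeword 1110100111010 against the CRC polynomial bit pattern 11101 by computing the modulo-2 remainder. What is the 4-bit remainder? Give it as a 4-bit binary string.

Modulo-2 division of 1110100111010 by 11101:
  pos 0: 11101 XOR 11101 = 00000
  pos 7: 11101 XOR 11101 = 00000
Remainder = 0000 (zero — the frame passes the CRC check).

0000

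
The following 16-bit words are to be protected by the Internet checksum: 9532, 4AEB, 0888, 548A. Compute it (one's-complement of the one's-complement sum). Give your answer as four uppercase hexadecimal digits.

One's-complement addition (fold any carry out of bit 15 back into bit 0):
  0x9532 + 0x4AEB = 0x0E01D
  0xE01D + 0x0888 = 0x0E8A5
  0xE8A5 + 0x548A = 0x13D2F → wrap carry → 0x3D30
One's-complement sum = 0x3D30.
Checksum = ~0x3D30 & 0xFFFF = 0xC2CF.

C2CF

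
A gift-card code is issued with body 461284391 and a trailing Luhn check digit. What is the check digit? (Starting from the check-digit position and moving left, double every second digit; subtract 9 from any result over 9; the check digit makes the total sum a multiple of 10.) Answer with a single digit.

4

Partial digits right→left: 1 9 3 4 8 2 1 6 4
Double every second digit counting from the check-digit position (so the 1st, 3rd, 5th, ... of the partial from the right).
  doubled (with −9 where >9): 2 6 7 2 8 → sum 25
  kept as-is: 9 4 2 6 → sum 21
Total = 25 + 21 = 46.
Check digit = (10 − (46 mod 10)) mod 10 = 4.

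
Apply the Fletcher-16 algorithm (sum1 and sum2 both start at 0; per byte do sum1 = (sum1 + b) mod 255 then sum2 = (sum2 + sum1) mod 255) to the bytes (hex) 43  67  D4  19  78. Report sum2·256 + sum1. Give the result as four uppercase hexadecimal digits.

Running sums (mod 255):
  after byte 0 (43): sum1=67, sum2=67
  after byte 1 (67): sum1=170, sum2=237
  after byte 2 (D4): sum1=127, sum2=109
  after byte 3 (19): sum1=152, sum2=6
  after byte 4 (78): sum1=17, sum2=23
Checksum = sum2·256 + sum1 = 23·256 + 17 = 5905 = 0x1711.

1711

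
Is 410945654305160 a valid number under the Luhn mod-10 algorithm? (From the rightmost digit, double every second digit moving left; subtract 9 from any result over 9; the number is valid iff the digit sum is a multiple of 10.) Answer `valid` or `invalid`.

invalid

From the right, keep odd positions and double even positions (subtract 9 from any doubled value over 9):
  doubled (positions 2,4,...): 3 1 6 1 1 9 2 → sum 23
  kept (positions 1,3,...): 0 1 0 4 6 4 0 4 → sum 19
Total = 42.
42 mod 10 = 2, so the number is invalid.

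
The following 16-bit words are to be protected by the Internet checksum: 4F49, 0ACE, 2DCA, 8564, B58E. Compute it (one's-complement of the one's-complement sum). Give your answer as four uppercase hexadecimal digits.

3D2B

One's-complement addition (fold any carry out of bit 15 back into bit 0):
  0x4F49 + 0x0ACE = 0x05A17
  0x5A17 + 0x2DCA = 0x087E1
  0x87E1 + 0x8564 = 0x10D45 → wrap carry → 0x0D46
  0x0D46 + 0xB58E = 0x0C2D4
One's-complement sum = 0xC2D4.
Checksum = ~0xC2D4 & 0xFFFF = 0x3D2B.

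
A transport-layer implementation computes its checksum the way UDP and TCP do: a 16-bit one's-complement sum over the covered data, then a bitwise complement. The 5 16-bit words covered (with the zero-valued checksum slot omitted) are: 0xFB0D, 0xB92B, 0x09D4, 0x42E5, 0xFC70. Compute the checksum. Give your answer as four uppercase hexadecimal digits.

One's-complement addition (fold any carry out of bit 15 back into bit 0):
  0xFB0D + 0xB92B = 0x1B438 → wrap carry → 0xB439
  0xB439 + 0x09D4 = 0x0BE0D
  0xBE0D + 0x42E5 = 0x100F2 → wrap carry → 0x00F3
  0x00F3 + 0xFC70 = 0x0FD63
One's-complement sum = 0xFD63.
Checksum = ~0xFD63 & 0xFFFF = 0x029C.

029C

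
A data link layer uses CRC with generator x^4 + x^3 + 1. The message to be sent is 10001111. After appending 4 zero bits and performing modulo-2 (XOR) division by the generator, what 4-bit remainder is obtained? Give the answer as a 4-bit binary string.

Append 4 zeros: 100011110000. Divide by 11001 (XOR where the leading bit is 1):
  pos 0: 10001 XOR 11001 = 01000
  pos 1: 10001 XOR 11001 = 01000
  pos 2: 10001 XOR 11001 = 01000
  pos 3: 10001 XOR 11001 = 01000
  pos 4: 10000 XOR 11001 = 01001
  pos 5: 10010 XOR 11001 = 01011
  pos 6: 10110 XOR 11001 = 01111
  pos 7: 11110 XOR 11001 = 00111
Remainder (last 4 bits) = 0111. This is the CRC / FCS.

0111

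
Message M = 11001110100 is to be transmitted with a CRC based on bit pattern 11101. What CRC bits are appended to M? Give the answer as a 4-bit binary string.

Append 4 zeros: 110011101000000. Divide by 11101 (XOR where the leading bit is 1):
  pos 0: 11001 XOR 11101 = 00100
  pos 2: 10011 XOR 11101 = 01110
  pos 3: 11100 XOR 11101 = 00001
  pos 7: 11000 XOR 11101 = 00101
  pos 9: 10100 XOR 11101 = 01001
  pos 10: 10010 XOR 11101 = 01111
Remainder (last 4 bits) = 1111. This is the CRC / FCS.

1111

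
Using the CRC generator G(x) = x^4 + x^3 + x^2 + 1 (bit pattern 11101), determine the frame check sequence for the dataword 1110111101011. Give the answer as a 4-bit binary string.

1010

Append 4 zeros: 11101111010110000. Divide by 11101 (XOR where the leading bit is 1):
  pos 0: 11101 XOR 11101 = 00000
  pos 5: 11101 XOR 11101 = 00000
  pos 11: 11000 XOR 11101 = 00101
Remainder (last 4 bits) = 1010. This is the CRC / FCS.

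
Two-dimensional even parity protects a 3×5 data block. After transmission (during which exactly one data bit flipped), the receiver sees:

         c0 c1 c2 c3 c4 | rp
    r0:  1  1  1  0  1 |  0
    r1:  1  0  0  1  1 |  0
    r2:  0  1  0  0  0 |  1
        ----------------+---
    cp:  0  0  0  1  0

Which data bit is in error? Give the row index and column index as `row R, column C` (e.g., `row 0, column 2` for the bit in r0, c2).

row 1, column 2

Recompute each row's even parity and compare to rp:
  r0: data parity 0, sent rp 0 → ok
  r1: data parity 1, sent rp 0 → mismatch
  r2: data parity 1, sent rp 1 → ok
Recompute each column's even parity and compare to cp:
  c0: data parity 0, sent cp 0 → ok
  c1: data parity 0, sent cp 0 → ok
  c2: data parity 1, sent cp 0 → mismatch
  c3: data parity 1, sent cp 1 → ok
  c4: data parity 0, sent cp 0 → ok
Exactly one row (r1) and one column (c2) fail → the flipped bit is at their intersection.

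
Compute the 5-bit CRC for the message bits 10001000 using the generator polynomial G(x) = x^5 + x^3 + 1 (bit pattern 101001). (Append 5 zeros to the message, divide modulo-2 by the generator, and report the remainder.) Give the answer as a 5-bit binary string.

Append 5 zeros: 1000100000000. Divide by 101001 (XOR where the leading bit is 1):
  pos 0: 100010 XOR 101001 = 001011
  pos 2: 101100 XOR 101001 = 000101
  pos 5: 101000 XOR 101001 = 000001
Remainder (last 5 bits) = 00100. This is the CRC / FCS.

00100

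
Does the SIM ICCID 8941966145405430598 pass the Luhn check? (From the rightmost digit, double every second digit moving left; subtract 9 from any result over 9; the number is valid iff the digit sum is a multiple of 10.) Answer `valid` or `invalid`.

valid

From the right, keep odd positions and double even positions (subtract 9 from any doubled value over 9):
  doubled (positions 2,4,...): 9 0 8 0 1 2 3 2 9 → sum 34
  kept (positions 1,3,...): 8 5 3 5 4 4 6 9 4 8 → sum 56
Total = 90.
90 mod 10 = 0, so the number is valid.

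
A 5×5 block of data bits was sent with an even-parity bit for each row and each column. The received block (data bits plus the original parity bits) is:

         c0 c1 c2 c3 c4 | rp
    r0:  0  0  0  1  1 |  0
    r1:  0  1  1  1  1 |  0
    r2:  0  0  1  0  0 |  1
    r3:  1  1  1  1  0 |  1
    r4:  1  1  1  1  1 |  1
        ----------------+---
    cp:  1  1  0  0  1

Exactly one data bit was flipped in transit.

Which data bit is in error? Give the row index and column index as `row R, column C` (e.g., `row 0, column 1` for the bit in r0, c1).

row 3, column 0

Recompute each row's even parity and compare to rp:
  r0: data parity 0, sent rp 0 → ok
  r1: data parity 0, sent rp 0 → ok
  r2: data parity 1, sent rp 1 → ok
  r3: data parity 0, sent rp 1 → mismatch
  r4: data parity 1, sent rp 1 → ok
Recompute each column's even parity and compare to cp:
  c0: data parity 0, sent cp 1 → mismatch
  c1: data parity 1, sent cp 1 → ok
  c2: data parity 0, sent cp 0 → ok
  c3: data parity 0, sent cp 0 → ok
  c4: data parity 1, sent cp 1 → ok
Exactly one row (r3) and one column (c0) fail → the flipped bit is at their intersection.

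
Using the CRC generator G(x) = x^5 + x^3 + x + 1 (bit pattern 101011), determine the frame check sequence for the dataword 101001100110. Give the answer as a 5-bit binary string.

Append 5 zeros: 10100110011000000. Divide by 101011 (XOR where the leading bit is 1):
  pos 0: 101001 XOR 101011 = 000010
  pos 4: 101001 XOR 101011 = 000010
  pos 8: 101000 XOR 101011 = 000011
Remainder (last 5 bits) = 11000. This is the CRC / FCS.

11000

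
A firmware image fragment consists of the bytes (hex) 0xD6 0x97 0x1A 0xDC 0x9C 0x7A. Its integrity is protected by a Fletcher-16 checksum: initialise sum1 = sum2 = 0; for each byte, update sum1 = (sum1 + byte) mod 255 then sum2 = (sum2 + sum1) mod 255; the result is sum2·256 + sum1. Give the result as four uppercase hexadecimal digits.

B17C

Running sums (mod 255):
  after byte 0 (0xD6): sum1=214, sum2=214
  after byte 1 (0x97): sum1=110, sum2=69
  after byte 2 (0x1A): sum1=136, sum2=205
  after byte 3 (0xDC): sum1=101, sum2=51
  after byte 4 (0x9C): sum1=2, sum2=53
  after byte 5 (0x7A): sum1=124, sum2=177
Checksum = sum2·256 + sum1 = 177·256 + 124 = 45436 = 0xB17C.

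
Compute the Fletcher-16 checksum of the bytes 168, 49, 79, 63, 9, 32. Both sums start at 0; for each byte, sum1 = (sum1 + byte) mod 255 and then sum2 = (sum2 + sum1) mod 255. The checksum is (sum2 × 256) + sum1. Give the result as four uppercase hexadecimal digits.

1791

Running sums (mod 255):
  after byte 0 (168): sum1=168, sum2=168
  after byte 1 (49): sum1=217, sum2=130
  after byte 2 (79): sum1=41, sum2=171
  after byte 3 (63): sum1=104, sum2=20
  after byte 4 (9): sum1=113, sum2=133
  after byte 5 (32): sum1=145, sum2=23
Checksum = sum2·256 + sum1 = 23·256 + 145 = 6033 = 0x1791.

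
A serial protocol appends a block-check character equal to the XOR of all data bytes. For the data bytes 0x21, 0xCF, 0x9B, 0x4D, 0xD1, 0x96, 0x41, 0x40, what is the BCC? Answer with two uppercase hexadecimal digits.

7E

XOR the bytes together:
  start with 0x21
  0x21 ⊕ 0xCF = 0xEE
  0xEE ⊕ 0x9B = 0x75
  0x75 ⊕ 0x4D = 0x38
  0x38 ⊕ 0xD1 = 0xE9
  0xE9 ⊕ 0x96 = 0x7F
  0x7F ⊕ 0x41 = 0x3E
  0x3E ⊕ 0x40 = 0x7E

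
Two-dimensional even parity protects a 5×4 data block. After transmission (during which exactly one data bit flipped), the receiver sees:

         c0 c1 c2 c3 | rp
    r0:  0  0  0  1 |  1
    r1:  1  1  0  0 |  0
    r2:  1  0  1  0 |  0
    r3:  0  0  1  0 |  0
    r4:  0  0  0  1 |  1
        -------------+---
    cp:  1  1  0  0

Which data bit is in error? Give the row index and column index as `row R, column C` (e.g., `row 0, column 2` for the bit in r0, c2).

Recompute each row's even parity and compare to rp:
  r0: data parity 1, sent rp 1 → ok
  r1: data parity 0, sent rp 0 → ok
  r2: data parity 0, sent rp 0 → ok
  r3: data parity 1, sent rp 0 → mismatch
  r4: data parity 1, sent rp 1 → ok
Recompute each column's even parity and compare to cp:
  c0: data parity 0, sent cp 1 → mismatch
  c1: data parity 1, sent cp 1 → ok
  c2: data parity 0, sent cp 0 → ok
  c3: data parity 0, sent cp 0 → ok
Exactly one row (r3) and one column (c0) fail → the flipped bit is at their intersection.

row 3, column 0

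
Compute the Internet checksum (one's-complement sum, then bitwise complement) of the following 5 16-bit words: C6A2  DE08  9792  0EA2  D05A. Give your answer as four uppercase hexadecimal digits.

E4C4

One's-complement addition (fold any carry out of bit 15 back into bit 0):
  0xC6A2 + 0xDE08 = 0x1A4AA → wrap carry → 0xA4AB
  0xA4AB + 0x9792 = 0x13C3D → wrap carry → 0x3C3E
  0x3C3E + 0x0EA2 = 0x04AE0
  0x4AE0 + 0xD05A = 0x11B3A → wrap carry → 0x1B3B
One's-complement sum = 0x1B3B.
Checksum = ~0x1B3B & 0xFFFF = 0xE4C4.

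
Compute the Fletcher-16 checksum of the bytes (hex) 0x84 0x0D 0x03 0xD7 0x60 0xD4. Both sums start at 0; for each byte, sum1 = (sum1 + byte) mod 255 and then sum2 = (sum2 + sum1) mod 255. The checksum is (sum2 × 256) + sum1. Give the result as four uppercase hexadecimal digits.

Running sums (mod 255):
  after byte 0 (0x84): sum1=132, sum2=132
  after byte 1 (0x0D): sum1=145, sum2=22
  after byte 2 (0x03): sum1=148, sum2=170
  after byte 3 (0xD7): sum1=108, sum2=23
  after byte 4 (0x60): sum1=204, sum2=227
  after byte 5 (0xD4): sum1=161, sum2=133
Checksum = sum2·256 + sum1 = 133·256 + 161 = 34209 = 0x85A1.

85A1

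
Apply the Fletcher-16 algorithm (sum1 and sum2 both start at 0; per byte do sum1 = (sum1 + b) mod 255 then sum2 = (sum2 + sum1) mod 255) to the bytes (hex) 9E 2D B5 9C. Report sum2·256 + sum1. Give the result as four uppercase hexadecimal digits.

Running sums (mod 255):
  after byte 0 (9E): sum1=158, sum2=158
  after byte 1 (2D): sum1=203, sum2=106
  after byte 2 (B5): sum1=129, sum2=235
  after byte 3 (9C): sum1=30, sum2=10
Checksum = sum2·256 + sum1 = 10·256 + 30 = 2590 = 0x0A1E.

0A1E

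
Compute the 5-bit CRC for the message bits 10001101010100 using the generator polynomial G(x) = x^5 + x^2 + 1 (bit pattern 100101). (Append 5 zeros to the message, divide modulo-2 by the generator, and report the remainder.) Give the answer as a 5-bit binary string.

01011

Append 5 zeros: 1000110101010000000. Divide by 100101 (XOR where the leading bit is 1):
  pos 0: 100011 XOR 100101 = 000110
  pos 3: 110010 XOR 100101 = 010111
  pos 4: 101111 XOR 100101 = 001010
  pos 6: 101001 XOR 100101 = 001100
  pos 8: 110000 XOR 100101 = 010101
  pos 9: 101010 XOR 100101 = 001111
  pos 11: 111100 XOR 100101 = 011001
  pos 12: 110010 XOR 100101 = 010111
  pos 13: 101110 XOR 100101 = 001011
Remainder (last 5 bits) = 01011. This is the CRC / FCS.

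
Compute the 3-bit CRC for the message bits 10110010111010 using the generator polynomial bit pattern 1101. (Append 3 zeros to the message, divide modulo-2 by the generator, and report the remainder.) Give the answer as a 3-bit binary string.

Append 3 zeros: 10110010111010000. Divide by 1101 (XOR where the leading bit is 1):
  pos 0: 1011 XOR 1101 = 0110
  pos 1: 1100 XOR 1101 = 0001
  pos 4: 1010 XOR 1101 = 0111
  pos 5: 1111 XOR 1101 = 0010
  pos 7: 1011 XOR 1101 = 0110
  pos 8: 1100 XOR 1101 = 0001
  pos 11: 1100 XOR 1101 = 0001
Remainder (last 3 bits) = 100. This is the CRC / FCS.

100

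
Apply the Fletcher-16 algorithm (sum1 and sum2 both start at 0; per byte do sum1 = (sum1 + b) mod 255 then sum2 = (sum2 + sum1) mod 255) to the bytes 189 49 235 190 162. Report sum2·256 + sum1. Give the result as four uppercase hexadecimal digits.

Running sums (mod 255):
  after byte 0 (189): sum1=189, sum2=189
  after byte 1 (49): sum1=238, sum2=172
  after byte 2 (235): sum1=218, sum2=135
  after byte 3 (190): sum1=153, sum2=33
  after byte 4 (162): sum1=60, sum2=93
Checksum = sum2·256 + sum1 = 93·256 + 60 = 23868 = 0x5D3C.

5D3C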